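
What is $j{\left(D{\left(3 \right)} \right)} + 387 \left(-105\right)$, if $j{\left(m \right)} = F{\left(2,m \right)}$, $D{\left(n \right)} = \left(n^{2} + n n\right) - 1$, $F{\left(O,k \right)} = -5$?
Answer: $-40640$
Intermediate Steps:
$D{\left(n \right)} = -1 + 2 n^{2}$ ($D{\left(n \right)} = \left(n^{2} + n^{2}\right) - 1 = 2 n^{2} - 1 = -1 + 2 n^{2}$)
$j{\left(m \right)} = -5$
$j{\left(D{\left(3 \right)} \right)} + 387 \left(-105\right) = -5 + 387 \left(-105\right) = -5 - 40635 = -40640$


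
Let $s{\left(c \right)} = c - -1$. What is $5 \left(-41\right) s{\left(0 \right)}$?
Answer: $-205$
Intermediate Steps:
$s{\left(c \right)} = 1 + c$ ($s{\left(c \right)} = c + 1 = 1 + c$)
$5 \left(-41\right) s{\left(0 \right)} = 5 \left(-41\right) \left(1 + 0\right) = \left(-205\right) 1 = -205$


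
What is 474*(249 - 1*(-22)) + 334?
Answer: 128788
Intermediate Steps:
474*(249 - 1*(-22)) + 334 = 474*(249 + 22) + 334 = 474*271 + 334 = 128454 + 334 = 128788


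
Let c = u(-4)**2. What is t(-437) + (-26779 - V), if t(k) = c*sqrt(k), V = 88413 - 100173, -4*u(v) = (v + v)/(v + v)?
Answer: -15019 + I*sqrt(437)/16 ≈ -15019.0 + 1.3065*I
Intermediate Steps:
u(v) = -1/4 (u(v) = -(v + v)/(4*(v + v)) = -2*v/(4*(2*v)) = -2*v*1/(2*v)/4 = -1/4*1 = -1/4)
V = -11760
c = 1/16 (c = (-1/4)**2 = 1/16 ≈ 0.062500)
t(k) = sqrt(k)/16
t(-437) + (-26779 - V) = sqrt(-437)/16 + (-26779 - 1*(-11760)) = (I*sqrt(437))/16 + (-26779 + 11760) = I*sqrt(437)/16 - 15019 = -15019 + I*sqrt(437)/16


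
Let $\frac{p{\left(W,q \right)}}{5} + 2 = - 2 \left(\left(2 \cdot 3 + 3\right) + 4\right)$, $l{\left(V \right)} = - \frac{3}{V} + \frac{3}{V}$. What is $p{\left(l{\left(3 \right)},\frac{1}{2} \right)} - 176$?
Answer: $-316$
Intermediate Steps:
$l{\left(V \right)} = 0$
$p{\left(W,q \right)} = -140$ ($p{\left(W,q \right)} = -10 + 5 \left(- 2 \left(\left(2 \cdot 3 + 3\right) + 4\right)\right) = -10 + 5 \left(- 2 \left(\left(6 + 3\right) + 4\right)\right) = -10 + 5 \left(- 2 \left(9 + 4\right)\right) = -10 + 5 \left(\left(-2\right) 13\right) = -10 + 5 \left(-26\right) = -10 - 130 = -140$)
$p{\left(l{\left(3 \right)},\frac{1}{2} \right)} - 176 = -140 - 176 = -316$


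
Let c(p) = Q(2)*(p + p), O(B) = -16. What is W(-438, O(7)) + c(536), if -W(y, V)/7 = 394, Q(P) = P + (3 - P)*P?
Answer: 1530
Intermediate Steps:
Q(P) = P + P*(3 - P)
W(y, V) = -2758 (W(y, V) = -7*394 = -2758)
c(p) = 8*p (c(p) = (2*(4 - 1*2))*(p + p) = (2*(4 - 2))*(2*p) = (2*2)*(2*p) = 4*(2*p) = 8*p)
W(-438, O(7)) + c(536) = -2758 + 8*536 = -2758 + 4288 = 1530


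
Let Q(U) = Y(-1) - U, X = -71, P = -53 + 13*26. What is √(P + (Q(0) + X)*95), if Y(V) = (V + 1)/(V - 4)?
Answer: 2*I*√1615 ≈ 80.374*I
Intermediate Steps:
Y(V) = (1 + V)/(-4 + V)
P = 285 (P = -53 + 338 = 285)
Q(U) = -U (Q(U) = (1 - 1)/(-4 - 1) - U = 0/(-5) - U = -⅕*0 - U = 0 - U = -U)
√(P + (Q(0) + X)*95) = √(285 + (-1*0 - 71)*95) = √(285 + (0 - 71)*95) = √(285 - 71*95) = √(285 - 6745) = √(-6460) = 2*I*√1615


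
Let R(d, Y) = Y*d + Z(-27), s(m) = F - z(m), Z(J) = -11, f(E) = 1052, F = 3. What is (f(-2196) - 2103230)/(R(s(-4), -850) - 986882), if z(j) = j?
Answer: 2102178/992843 ≈ 2.1173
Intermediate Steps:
s(m) = 3 - m
R(d, Y) = -11 + Y*d (R(d, Y) = Y*d - 11 = -11 + Y*d)
(f(-2196) - 2103230)/(R(s(-4), -850) - 986882) = (1052 - 2103230)/((-11 - 850*(3 - 1*(-4))) - 986882) = -2102178/((-11 - 850*(3 + 4)) - 986882) = -2102178/((-11 - 850*7) - 986882) = -2102178/((-11 - 5950) - 986882) = -2102178/(-5961 - 986882) = -2102178/(-992843) = -2102178*(-1/992843) = 2102178/992843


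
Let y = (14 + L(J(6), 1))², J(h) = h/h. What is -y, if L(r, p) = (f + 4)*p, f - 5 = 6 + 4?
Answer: -1089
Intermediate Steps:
f = 15 (f = 5 + (6 + 4) = 5 + 10 = 15)
J(h) = 1
L(r, p) = 19*p (L(r, p) = (15 + 4)*p = 19*p)
y = 1089 (y = (14 + 19*1)² = (14 + 19)² = 33² = 1089)
-y = -1*1089 = -1089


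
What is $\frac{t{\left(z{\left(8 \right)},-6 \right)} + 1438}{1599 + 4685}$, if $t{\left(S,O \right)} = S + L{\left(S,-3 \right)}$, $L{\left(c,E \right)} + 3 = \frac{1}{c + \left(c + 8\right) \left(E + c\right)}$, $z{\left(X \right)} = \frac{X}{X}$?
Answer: $\frac{24411}{106828} \approx 0.22851$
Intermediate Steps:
$z{\left(X \right)} = 1$
$L{\left(c,E \right)} = -3 + \frac{1}{c + \left(8 + c\right) \left(E + c\right)}$ ($L{\left(c,E \right)} = -3 + \frac{1}{c + \left(c + 8\right) \left(E + c\right)} = -3 + \frac{1}{c + \left(8 + c\right) \left(E + c\right)}$)
$t{\left(S,O \right)} = S + \frac{73 - 18 S - 3 S^{2}}{-24 + S^{2} + 6 S}$ ($t{\left(S,O \right)} = S + \frac{1 - 27 S - -72 - 3 S^{2} - - 9 S}{S^{2} + 8 \left(-3\right) + 9 S - 3 S} = S + \frac{1 - 27 S + 72 - 3 S^{2} + 9 S}{S^{2} - 24 + 9 S - 3 S} = S + \frac{73 - 18 S - 3 S^{2}}{-24 + S^{2} + 6 S}$)
$\frac{t{\left(z{\left(8 \right)},-6 \right)} + 1438}{1599 + 4685} = \frac{\frac{73 + 1^{3} - 42 + 3 \cdot 1^{2}}{-24 + 1^{2} + 6 \cdot 1} + 1438}{1599 + 4685} = \frac{\frac{73 + 1 - 42 + 3 \cdot 1}{-24 + 1 + 6} + 1438}{6284} = \left(\frac{73 + 1 - 42 + 3}{-17} + 1438\right) \frac{1}{6284} = \left(\left(- \frac{1}{17}\right) 35 + 1438\right) \frac{1}{6284} = \left(- \frac{35}{17} + 1438\right) \frac{1}{6284} = \frac{24411}{17} \cdot \frac{1}{6284} = \frac{24411}{106828}$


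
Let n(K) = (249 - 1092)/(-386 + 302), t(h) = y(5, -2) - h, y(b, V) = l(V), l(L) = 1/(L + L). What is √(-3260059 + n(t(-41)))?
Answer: I*√638969597/14 ≈ 1805.6*I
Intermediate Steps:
l(L) = 1/(2*L)
y(b, V) = 1/(2*V)
t(h) = -¼ - h (t(h) = (½)/(-2) - h = (½)*(-½) - h = -¼ - h)
n(K) = 281/28 (n(K) = -843/(-84) = -843*(-1/84) = 281/28)
√(-3260059 + n(t(-41))) = √(-3260059 + 281/28) = √(-91281371/28) = I*√638969597/14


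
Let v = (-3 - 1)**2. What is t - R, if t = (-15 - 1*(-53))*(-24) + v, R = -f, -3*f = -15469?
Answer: 12781/3 ≈ 4260.3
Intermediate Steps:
f = 15469/3 (f = -1/3*(-15469) = 15469/3 ≈ 5156.3)
v = 16 (v = (-4)**2 = 16)
R = -15469/3 (R = -1*15469/3 = -15469/3 ≈ -5156.3)
t = -896 (t = (-15 - 1*(-53))*(-24) + 16 = (-15 + 53)*(-24) + 16 = 38*(-24) + 16 = -912 + 16 = -896)
t - R = -896 - 1*(-15469/3) = -896 + 15469/3 = 12781/3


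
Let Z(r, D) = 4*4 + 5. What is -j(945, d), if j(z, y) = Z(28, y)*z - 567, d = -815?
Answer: -19278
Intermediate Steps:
Z(r, D) = 21 (Z(r, D) = 16 + 5 = 21)
j(z, y) = -567 + 21*z (j(z, y) = 21*z - 567 = -567 + 21*z)
-j(945, d) = -(-567 + 21*945) = -(-567 + 19845) = -1*19278 = -19278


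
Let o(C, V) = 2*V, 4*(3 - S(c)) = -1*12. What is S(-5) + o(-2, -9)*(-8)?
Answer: 150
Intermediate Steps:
S(c) = 6 (S(c) = 3 - (-1)*12/4 = 3 - ¼*(-12) = 3 + 3 = 6)
S(-5) + o(-2, -9)*(-8) = 6 + (2*(-9))*(-8) = 6 - 18*(-8) = 6 + 144 = 150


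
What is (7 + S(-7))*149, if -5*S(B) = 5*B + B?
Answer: 11473/5 ≈ 2294.6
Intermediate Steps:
S(B) = -6*B/5 (S(B) = -(5*B + B)/5 = -6*B/5)
(7 + S(-7))*149 = (7 - 6/5*(-7))*149 = (7 + 42/5)*149 = (77/5)*149 = 11473/5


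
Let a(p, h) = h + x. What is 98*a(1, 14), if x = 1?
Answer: 1470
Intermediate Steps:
a(p, h) = 1 + h (a(p, h) = h + 1 = 1 + h)
98*a(1, 14) = 98*(1 + 14) = 98*15 = 1470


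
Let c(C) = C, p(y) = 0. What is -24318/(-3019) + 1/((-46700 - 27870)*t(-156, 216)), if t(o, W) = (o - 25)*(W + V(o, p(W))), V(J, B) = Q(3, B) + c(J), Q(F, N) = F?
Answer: 20678123346799/2567121242490 ≈ 8.0550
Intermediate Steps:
V(J, B) = 3 + J
t(o, W) = (-25 + o)*(3 + W + o) (t(o, W) = (o - 25)*(W + (3 + o)) = (-25 + o)*(3 + W + o))
-24318/(-3019) + 1/((-46700 - 27870)*t(-156, 216)) = -24318/(-3019) + 1/((-46700 - 27870)*(-75 + (-156)² - 25*216 - 22*(-156) + 216*(-156))) = -24318*(-1/3019) + 1/((-74570)*(-75 + 24336 - 5400 + 3432 - 33696)) = 24318/3019 - 1/74570/(-11403) = 24318/3019 - 1/74570*(-1/11403) = 24318/3019 + 1/850321710 = 20678123346799/2567121242490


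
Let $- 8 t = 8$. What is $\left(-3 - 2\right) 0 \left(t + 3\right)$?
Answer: $0$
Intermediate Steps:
$t = -1$ ($t = \left(- \frac{1}{8}\right) 8 = -1$)
$\left(-3 - 2\right) 0 \left(t + 3\right) = \left(-3 - 2\right) 0 \left(-1 + 3\right) = \left(-5\right) 0 \cdot 2 = 0 \cdot 2 = 0$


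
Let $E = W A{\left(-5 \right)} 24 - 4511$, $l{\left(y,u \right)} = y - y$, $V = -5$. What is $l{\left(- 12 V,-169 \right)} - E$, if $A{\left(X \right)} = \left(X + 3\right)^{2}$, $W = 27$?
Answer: $1919$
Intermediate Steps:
$A{\left(X \right)} = \left(3 + X\right)^{2}$
$l{\left(y,u \right)} = 0$
$E = -1919$ ($E = 27 \left(3 - 5\right)^{2} \cdot 24 - 4511 = 27 \left(-2\right)^{2} \cdot 24 - 4511 = 27 \cdot 4 \cdot 24 - 4511 = 108 \cdot 24 - 4511 = 2592 - 4511 = -1919$)
$l{\left(- 12 V,-169 \right)} - E = 0 - -1919 = 0 + 1919 = 1919$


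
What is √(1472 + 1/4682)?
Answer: √32267899210/4682 ≈ 38.367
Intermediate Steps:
√(1472 + 1/4682) = √(6891905/4682) = √32267899210/4682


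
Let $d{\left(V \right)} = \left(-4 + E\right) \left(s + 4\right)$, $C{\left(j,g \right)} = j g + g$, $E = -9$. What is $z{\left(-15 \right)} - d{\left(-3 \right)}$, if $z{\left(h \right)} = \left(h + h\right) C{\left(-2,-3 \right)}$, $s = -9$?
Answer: $-155$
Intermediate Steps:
$C{\left(j,g \right)} = g + g j$ ($C{\left(j,g \right)} = g j + g = g + g j$)
$z{\left(h \right)} = 6 h$ ($z{\left(h \right)} = \left(h + h\right) \left(- 3 \left(1 - 2\right)\right) = 2 h \left(\left(-3\right) \left(-1\right)\right) = 2 h 3 = 6 h$)
$d{\left(V \right)} = 65$ ($d{\left(V \right)} = \left(-4 - 9\right) \left(-9 + 4\right) = \left(-13\right) \left(-5\right) = 65$)
$z{\left(-15 \right)} - d{\left(-3 \right)} = 6 \left(-15\right) - 65 = -90 - 65 = -155$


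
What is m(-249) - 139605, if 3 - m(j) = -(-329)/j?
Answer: -34760569/249 ≈ -1.3960e+5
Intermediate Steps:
m(j) = 3 - 329/j (m(j) = 3 - (-1)*(-329/j) = 3 - 329/j)
m(-249) - 139605 = (3 - 329/(-249)) - 139605 = (3 - 329*(-1/249)) - 139605 = (3 + 329/249) - 139605 = 1076/249 - 139605 = -34760569/249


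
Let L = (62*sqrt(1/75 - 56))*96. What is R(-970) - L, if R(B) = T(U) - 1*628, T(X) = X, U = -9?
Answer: -637 - 1984*I*sqrt(12597)/5 ≈ -637.0 - 44535.0*I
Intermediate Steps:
R(B) = -637 (R(B) = -9 - 1*628 = -9 - 628 = -637)
L = 1984*I*sqrt(12597)/5 (L = (62*sqrt(1/75 - 56))*96 = (62*sqrt(-4199/75))*96 = (62*(I*sqrt(12597)/15))*96 = (62*I*sqrt(12597)/15)*96 = 1984*I*sqrt(12597)/5 ≈ 44535.0*I)
R(-970) - L = -637 - 1984*I*sqrt(12597)/5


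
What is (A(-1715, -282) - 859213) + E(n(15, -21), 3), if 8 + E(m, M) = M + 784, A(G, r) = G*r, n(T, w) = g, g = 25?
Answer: -374804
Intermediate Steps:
n(T, w) = 25
E(m, M) = 776 + M (E(m, M) = -8 + (M + 784) = -8 + (784 + M) = 776 + M)
(A(-1715, -282) - 859213) + E(n(15, -21), 3) = (-1715*(-282) - 859213) + (776 + 3) = (483630 - 859213) + 779 = -375583 + 779 = -374804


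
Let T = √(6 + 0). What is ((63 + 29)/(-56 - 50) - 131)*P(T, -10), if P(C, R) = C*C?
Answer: -41934/53 ≈ -791.21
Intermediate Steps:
T = √6 ≈ 2.4495
P(C, R) = C²
((63 + 29)/(-56 - 50) - 131)*P(T, -10) = ((63 + 29)/(-56 - 50) - 131)*(√6)² = (92/(-106) - 131)*6 = (92*(-1/106) - 131)*6 = (-46/53 - 131)*6 = -6989/53*6 = -41934/53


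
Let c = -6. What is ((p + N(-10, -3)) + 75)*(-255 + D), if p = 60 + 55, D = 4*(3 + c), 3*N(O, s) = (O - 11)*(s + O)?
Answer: -75027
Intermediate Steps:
N(O, s) = (-11 + O)*(O + s)/3 (N(O, s) = ((O - 11)*(s + O))/3 = ((-11 + O)*(O + s))/3 = (-11 + O)*(O + s)/3)
D = -12 (D = 4*(3 - 6) = 4*(-3) = -12)
p = 115
((p + N(-10, -3)) + 75)*(-255 + D) = ((115 + (-11/3*(-10) - 11/3*(-3) + (⅓)*(-10)² + (⅓)*(-10)*(-3))) + 75)*(-255 - 12) = ((115 + (110/3 + 11 + (⅓)*100 + 10)) + 75)*(-267) = ((115 + (110/3 + 11 + 100/3 + 10)) + 75)*(-267) = ((115 + 91) + 75)*(-267) = (206 + 75)*(-267) = 281*(-267) = -75027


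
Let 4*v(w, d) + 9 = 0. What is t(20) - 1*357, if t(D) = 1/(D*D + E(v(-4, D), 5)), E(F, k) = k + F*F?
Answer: -2342261/6561 ≈ -357.00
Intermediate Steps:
v(w, d) = -9/4 (v(w, d) = -9/4 + (1/4)*0 = -9/4 + 0 = -9/4)
E(F, k) = k + F**2
t(D) = 1/(161/16 + D**2) (t(D) = 1/(D*D + (5 + (-9/4)**2)) = 1/(D**2 + (5 + 81/16)) = 1/(D**2 + 161/16) = 1/(161/16 + D**2))
t(20) - 1*357 = 16/(161 + 16*20**2) - 1*357 = 16/(161 + 16*400) - 357 = 16/(161 + 6400) - 357 = 16/6561 - 357 = -2342261/6561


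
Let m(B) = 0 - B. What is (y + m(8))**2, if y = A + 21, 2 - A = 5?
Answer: 100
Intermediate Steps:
A = -3 (A = 2 - 1*5 = 2 - 5 = -3)
m(B) = -B
y = 18 (y = -3 + 21 = 18)
(y + m(8))**2 = (18 - 1*8)**2 = (18 - 8)**2 = 10**2 = 100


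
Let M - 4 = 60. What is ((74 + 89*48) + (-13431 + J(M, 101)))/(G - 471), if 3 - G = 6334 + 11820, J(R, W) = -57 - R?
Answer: 4603/9311 ≈ 0.49436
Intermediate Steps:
M = 64 (M = 4 + 60 = 64)
G = -18151 (G = 3 - (6334 + 11820) = 3 - 1*18154 = 3 - 18154 = -18151)
((74 + 89*48) + (-13431 + J(M, 101)))/(G - 471) = ((74 + 89*48) + (-13431 + (-57 - 1*64)))/(-18151 - 471) = ((74 + 4272) + (-13431 + (-57 - 64)))/(-18622) = (4346 + (-13431 - 121))*(-1/18622) = (4346 - 13552)*(-1/18622) = -9206*(-1/18622) = 4603/9311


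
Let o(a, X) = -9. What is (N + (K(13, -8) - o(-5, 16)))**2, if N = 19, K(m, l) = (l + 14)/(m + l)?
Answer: 21316/25 ≈ 852.64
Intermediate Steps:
K(m, l) = (14 + l)/(l + m)
(N + (K(13, -8) - o(-5, 16)))**2 = (19 + ((14 - 8)/(-8 + 13) - 1*(-9)))**2 = (19 + (6/5 + 9))**2 = (19 + 51/5)**2 = (146/5)**2 = 21316/25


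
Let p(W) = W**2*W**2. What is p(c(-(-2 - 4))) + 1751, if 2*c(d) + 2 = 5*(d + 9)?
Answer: 28426257/16 ≈ 1.7766e+6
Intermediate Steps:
c(d) = 43/2 + 5*d/2 (c(d) = -1 + (5*(d + 9))/2 = -1 + (5*(9 + d))/2 = -1 + (45 + 5*d)/2 = -1 + (45/2 + 5*d/2) = 43/2 + 5*d/2)
p(W) = W**4
p(c(-(-2 - 4))) + 1751 = (43/2 + 5*(-(-2 - 4))/2)**4 + 1751 = (43/2 + 5*(-1*(-6))/2)**4 + 1751 = (43/2 + (5/2)*6)**4 + 1751 = (43/2 + 15)**4 + 1751 = (73/2)**4 + 1751 = 28398241/16 + 1751 = 28426257/16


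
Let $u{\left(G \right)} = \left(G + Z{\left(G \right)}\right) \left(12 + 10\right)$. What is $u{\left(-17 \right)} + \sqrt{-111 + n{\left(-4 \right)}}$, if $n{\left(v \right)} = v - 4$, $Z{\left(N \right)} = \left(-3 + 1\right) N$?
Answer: $374 + i \sqrt{119} \approx 374.0 + 10.909 i$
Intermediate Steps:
$Z{\left(N \right)} = - 2 N$
$n{\left(v \right)} = -4 + v$ ($n{\left(v \right)} = v - 4 = -4 + v$)
$u{\left(G \right)} = - 22 G$ ($u{\left(G \right)} = \left(G - 2 G\right) \left(12 + 10\right) = - G 22 = - 22 G$)
$u{\left(-17 \right)} + \sqrt{-111 + n{\left(-4 \right)}} = \left(-22\right) \left(-17\right) + \sqrt{-111 - 8} = 374 + \sqrt{-111 - 8} = 374 + \sqrt{-119} = 374 + i \sqrt{119}$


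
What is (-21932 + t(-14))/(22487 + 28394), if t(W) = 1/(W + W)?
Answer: -614097/1424668 ≈ -0.43105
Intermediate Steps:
t(W) = 1/(2*W)
(-21932 + t(-14))/(22487 + 28394) = (-21932 + (½)/(-14))/(22487 + 28394) = (-21932 + (½)*(-1/14))/50881 = (-21932 - 1/28)*(1/50881) = -614097/28*1/50881 = -614097/1424668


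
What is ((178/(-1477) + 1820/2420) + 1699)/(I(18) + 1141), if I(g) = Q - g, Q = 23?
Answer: 151876526/102404841 ≈ 1.4831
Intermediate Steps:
I(g) = 23 - g
((178/(-1477) + 1820/2420) + 1699)/(I(18) + 1141) = ((178/(-1477) + 1820/2420) + 1699)/((23 - 1*18) + 1141) = ((178*(-1/1477) + 1820*(1/2420)) + 1699)/((23 - 18) + 1141) = ((-178/1477 + 91/121) + 1699)/(5 + 1141) = (112869/178717 + 1699)/1146 = (303753052/178717)*(1/1146) = 151876526/102404841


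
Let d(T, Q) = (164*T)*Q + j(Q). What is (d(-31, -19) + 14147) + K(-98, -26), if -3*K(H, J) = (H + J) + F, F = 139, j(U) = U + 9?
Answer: 110728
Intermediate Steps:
j(U) = 9 + U
K(H, J) = -139/3 - H/3 - J/3 (K(H, J) = -((H + J) + 139)/3 = -(139 + H + J)/3 = -139/3 - H/3 - J/3)
d(T, Q) = 9 + Q + 164*Q*T (d(T, Q) = (164*T)*Q + (9 + Q) = 164*Q*T + (9 + Q) = 9 + Q + 164*Q*T)
(d(-31, -19) + 14147) + K(-98, -26) = ((9 - 19 + 164*(-19)*(-31)) + 14147) + (-139/3 - 1/3*(-98) - 1/3*(-26)) = ((9 - 19 + 96596) + 14147) + (-139/3 + 98/3 + 26/3) = (96586 + 14147) - 5 = 110733 - 5 = 110728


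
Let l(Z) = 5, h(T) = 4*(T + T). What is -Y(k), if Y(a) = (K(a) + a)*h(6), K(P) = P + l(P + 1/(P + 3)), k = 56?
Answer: -5616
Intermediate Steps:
h(T) = 8*T (h(T) = 4*(2*T) = 8*T)
K(P) = 5 + P (K(P) = P + 5 = 5 + P)
Y(a) = 240 + 96*a (Y(a) = ((5 + a) + a)*(8*6) = (5 + 2*a)*48 = 240 + 96*a)
-Y(k) = -(240 + 96*56) = -(240 + 5376) = -1*5616 = -5616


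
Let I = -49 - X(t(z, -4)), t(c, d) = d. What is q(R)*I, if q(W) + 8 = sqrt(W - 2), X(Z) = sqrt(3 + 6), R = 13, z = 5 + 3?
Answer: 416 - 52*sqrt(11) ≈ 243.54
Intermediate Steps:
z = 8
X(Z) = 3 (X(Z) = sqrt(9) = 3)
q(W) = -8 + sqrt(-2 + W) (q(W) = -8 + sqrt(W - 2) = -8 + sqrt(-2 + W))
I = -52 (I = -49 - 1*3 = -49 - 3 = -52)
q(R)*I = (-8 + sqrt(-2 + 13))*(-52) = (-8 + sqrt(11))*(-52) = 416 - 52*sqrt(11)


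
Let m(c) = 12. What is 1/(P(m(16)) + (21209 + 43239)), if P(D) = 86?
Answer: 1/64534 ≈ 1.5496e-5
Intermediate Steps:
1/(P(m(16)) + (21209 + 43239)) = 1/(86 + (21209 + 43239)) = 1/(86 + 64448) = 1/64534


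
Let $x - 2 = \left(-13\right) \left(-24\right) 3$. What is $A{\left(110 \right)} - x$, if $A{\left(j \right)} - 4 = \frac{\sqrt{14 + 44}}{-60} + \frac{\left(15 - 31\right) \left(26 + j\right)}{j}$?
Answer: $- \frac{52458}{55} - \frac{\sqrt{58}}{60} \approx -953.91$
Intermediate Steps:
$A{\left(j \right)} = 4 - \frac{\sqrt{58}}{60} + \frac{-416 - 16 j}{j}$ ($A{\left(j \right)} = 4 + \left(\frac{\sqrt{14 + 44}}{-60} + \frac{\left(15 - 31\right) \left(26 + j\right)}{j}\right) = 4 + \left(\sqrt{58} \left(- \frac{1}{60}\right) + \frac{\left(-16\right) \left(26 + j\right)}{j}\right) = 4 - \left(\frac{\sqrt{58}}{60} - \frac{-416 - 16 j}{j}\right) = 4 - \frac{\sqrt{58}}{60} + \frac{-416 - 16 j}{j}$)
$x = 938$ ($x = 2 + \left(-13\right) \left(-24\right) 3 = 2 + 312 \cdot 3 = 2 + 936 = 938$)
$A{\left(110 \right)} - x = \left(-12 - \frac{416}{110} - \frac{\sqrt{58}}{60}\right) - 938 = \left(-12 - \frac{208}{55} - \frac{\sqrt{58}}{60}\right) - 938 = \left(- \frac{868}{55} - \frac{\sqrt{58}}{60}\right) - 938 = - \frac{52458}{55} - \frac{\sqrt{58}}{60}$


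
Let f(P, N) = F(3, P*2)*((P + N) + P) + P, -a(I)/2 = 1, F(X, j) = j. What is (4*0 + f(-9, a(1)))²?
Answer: 123201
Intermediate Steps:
a(I) = -2 (a(I) = -2*1 = -2)
f(P, N) = P + 2*P*(N + 2*P) (f(P, N) = (P*2)*((P + N) + P) + P = (2*P)*((N + P) + P) + P = (2*P)*(N + 2*P) + P = 2*P*(N + 2*P) + P = P + 2*P*(N + 2*P))
(4*0 + f(-9, a(1)))² = (4*0 - 9*(1 + 2*(-2) + 4*(-9)))² = (0 - 9*(1 - 4 - 36))² = (0 - 9*(-39))² = (0 + 351)² = 351² = 123201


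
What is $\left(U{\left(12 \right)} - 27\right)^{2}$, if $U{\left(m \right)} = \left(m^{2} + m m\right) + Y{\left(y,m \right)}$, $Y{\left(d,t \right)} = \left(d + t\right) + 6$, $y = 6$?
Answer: $81225$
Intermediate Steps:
$Y{\left(d,t \right)} = 6 + d + t$
$U{\left(m \right)} = 12 + m + 2 m^{2}$ ($U{\left(m \right)} = \left(m^{2} + m m\right) + \left(6 + 6 + m\right) = \left(m^{2} + m^{2}\right) + \left(12 + m\right) = 2 m^{2} + \left(12 + m\right) = 12 + m + 2 m^{2}$)
$\left(U{\left(12 \right)} - 27\right)^{2} = \left(\left(12 + 12 + 2 \cdot 12^{2}\right) - 27\right)^{2} = \left(\left(12 + 12 + 2 \cdot 144\right) - 27\right)^{2} = \left(\left(12 + 12 + 288\right) - 27\right)^{2} = \left(312 - 27\right)^{2} = 285^{2} = 81225$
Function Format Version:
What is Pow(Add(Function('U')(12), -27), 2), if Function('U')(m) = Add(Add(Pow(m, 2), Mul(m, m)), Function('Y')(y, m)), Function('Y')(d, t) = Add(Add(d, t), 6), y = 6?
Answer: 81225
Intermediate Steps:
Function('Y')(d, t) = Add(6, d, t)
Function('U')(m) = Add(12, m, Mul(2, Pow(m, 2))) (Function('U')(m) = Add(Add(Pow(m, 2), Mul(m, m)), Add(6, 6, m)) = Add(Add(Pow(m, 2), Pow(m, 2)), Add(12, m)) = Add(Mul(2, Pow(m, 2)), Add(12, m)) = Add(12, m, Mul(2, Pow(m, 2))))
Pow(Add(Function('U')(12), -27), 2) = Pow(Add(Add(12, 12, Mul(2, Pow(12, 2))), -27), 2) = Pow(Add(Add(12, 12, Mul(2, 144)), -27), 2) = Pow(Add(Add(12, 12, 288), -27), 2) = Pow(Add(312, -27), 2) = Pow(285, 2) = 81225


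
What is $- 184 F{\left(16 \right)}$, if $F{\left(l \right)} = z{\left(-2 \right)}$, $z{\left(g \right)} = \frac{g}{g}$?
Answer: $-184$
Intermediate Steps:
$z{\left(g \right)} = 1$
$F{\left(l \right)} = 1$
$- 184 F{\left(16 \right)} = \left(-184\right) 1 = -184$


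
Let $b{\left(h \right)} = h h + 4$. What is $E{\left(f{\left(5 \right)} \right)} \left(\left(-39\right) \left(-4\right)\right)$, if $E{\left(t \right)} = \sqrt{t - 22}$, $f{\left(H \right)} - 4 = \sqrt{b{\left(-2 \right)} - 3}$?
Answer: $156 \sqrt{-18 + \sqrt{5}} \approx 619.38 i$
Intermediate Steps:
$b{\left(h \right)} = 4 + h^{2}$ ($b{\left(h \right)} = h^{2} + 4 = 4 + h^{2}$)
$f{\left(H \right)} = 4 + \sqrt{5}$ ($f{\left(H \right)} = 4 + \sqrt{\left(4 + \left(-2\right)^{2}\right) - 3} = 4 + \sqrt{\left(4 + 4\right) - 3} = 4 + \sqrt{8 - 3} = 4 + \sqrt{5}$)
$E{\left(t \right)} = \sqrt{-22 + t}$
$E{\left(f{\left(5 \right)} \right)} \left(\left(-39\right) \left(-4\right)\right) = \sqrt{-22 + \left(4 + \sqrt{5}\right)} \left(\left(-39\right) \left(-4\right)\right) = \sqrt{-18 + \sqrt{5}} \cdot 156 = 156 \sqrt{-18 + \sqrt{5}}$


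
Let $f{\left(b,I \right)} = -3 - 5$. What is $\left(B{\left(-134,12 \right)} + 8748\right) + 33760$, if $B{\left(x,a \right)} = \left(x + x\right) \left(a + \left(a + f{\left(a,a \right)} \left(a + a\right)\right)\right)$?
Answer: $87532$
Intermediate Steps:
$f{\left(b,I \right)} = -8$ ($f{\left(b,I \right)} = -3 - 5 = -8$)
$B{\left(x,a \right)} = - 28 a x$ ($B{\left(x,a \right)} = \left(x + x\right) \left(a + \left(a - 8 \left(a + a\right)\right)\right) = 2 x \left(a + \left(a - 8 \cdot 2 a\right)\right) = 2 x \left(a + \left(a - 16 a\right)\right) = 2 x \left(a - 15 a\right) = 2 x \left(- 14 a\right) = - 28 a x$)
$\left(B{\left(-134,12 \right)} + 8748\right) + 33760 = \left(\left(-28\right) 12 \left(-134\right) + 8748\right) + 33760 = \left(45024 + 8748\right) + 33760 = 53772 + 33760 = 87532$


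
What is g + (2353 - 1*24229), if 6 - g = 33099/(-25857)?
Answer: -11087441/507 ≈ -21869.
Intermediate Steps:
g = 3691/507 (g = 6 - 33099/(-25857) = 6 - 33099*(-1)/25857 = 6 - 1*(-649/507) = 6 + 649/507 = 3691/507 ≈ 7.2801)
g + (2353 - 1*24229) = 3691/507 + (2353 - 1*24229) = 3691/507 + (2353 - 24229) = 3691/507 - 21876 = -11087441/507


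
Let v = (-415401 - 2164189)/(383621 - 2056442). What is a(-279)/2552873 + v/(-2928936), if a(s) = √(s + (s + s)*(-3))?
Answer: -1289795/2449792824228 + 3*√155/2552873 ≈ 1.4104e-5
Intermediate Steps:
a(s) = √5*√(-s) (a(s) = √(s + (2*s)*(-3)) = √(s - 6*s) = √(-5*s) = √5*√(-s))
v = 2579590/1672821 (v = -2579590/(-1672821) = -2579590*(-1/1672821) = 2579590/1672821 ≈ 1.5421)
a(-279)/2552873 + v/(-2928936) = (√5*√(-1*(-279)))/2552873 + (2579590/1672821)/(-2928936) = (√5*√279)*(1/2552873) + (2579590/1672821)*(-1/2928936) = (√5*(3*√31))*(1/2552873) - 1289795/2449792824228 = (3*√155)*(1/2552873) - 1289795/2449792824228 = 3*√155/2552873 - 1289795/2449792824228 = -1289795/2449792824228 + 3*√155/2552873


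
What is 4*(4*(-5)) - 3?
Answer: -83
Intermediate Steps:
4*(4*(-5)) - 3 = 4*(-20) - 3 = -80 - 3 = -83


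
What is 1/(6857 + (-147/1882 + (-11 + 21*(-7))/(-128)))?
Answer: 60224/413025603 ≈ 0.00014581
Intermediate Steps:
1/(6857 + (-147/1882 + (-11 + 21*(-7))/(-128))) = 1/(6857 + (-147*1/1882 + (-11 - 147)*(-1/128))) = 1/(6857 + (-147/1882 - 158*(-1/128))) = 1/(6857 + (-147/1882 + 79/64)) = 1/(6857 + 69635/60224) = 1/(413025603/60224) = 60224/413025603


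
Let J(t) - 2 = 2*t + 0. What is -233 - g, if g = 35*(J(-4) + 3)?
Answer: -128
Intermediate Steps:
J(t) = 2 + 2*t (J(t) = 2 + (2*t + 0) = 2 + 2*t)
g = -105 (g = 35*((2 + 2*(-4)) + 3) = 35*((2 - 8) + 3) = 35*(-6 + 3) = 35*(-3) = -105)
-233 - g = -233 - 1*(-105) = -233 + 105 = -128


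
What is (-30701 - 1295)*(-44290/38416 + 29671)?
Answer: -4558617485577/4802 ≈ -9.4932e+8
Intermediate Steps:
(-30701 - 1295)*(-44290/38416 + 29671) = -31996*(-44290*1/38416 + 29671) = -31996*(-22145/19208 + 29671) = -31996*569898423/19208 = -4558617485577/4802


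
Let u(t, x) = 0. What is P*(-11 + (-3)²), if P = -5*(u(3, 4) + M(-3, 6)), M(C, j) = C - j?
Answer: -90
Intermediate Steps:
P = 45 (P = -5*(0 + (-3 - 1*6)) = -5*(0 + (-3 - 6)) = -5*(0 - 9) = -5*(-9) = 45)
P*(-11 + (-3)²) = 45*(-11 + (-3)²) = 45*(-11 + 9) = 45*(-2) = -90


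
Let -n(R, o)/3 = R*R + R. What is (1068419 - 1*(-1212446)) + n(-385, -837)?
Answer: 1837345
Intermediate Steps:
n(R, o) = -3*R - 3*R² (n(R, o) = -3*(R*R + R) = -3*(R² + R) = -3*(R + R²) = -3*R - 3*R²)
(1068419 - 1*(-1212446)) + n(-385, -837) = (1068419 - 1*(-1212446)) - 3*(-385)*(1 - 385) = (1068419 + 1212446) - 3*(-385)*(-384) = 2280865 - 443520 = 1837345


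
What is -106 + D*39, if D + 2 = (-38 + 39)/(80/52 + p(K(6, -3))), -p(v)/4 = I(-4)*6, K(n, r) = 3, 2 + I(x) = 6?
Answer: -226459/1228 ≈ -184.41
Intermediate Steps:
I(x) = 4 (I(x) = -2 + 6 = 4)
p(v) = -96 (p(v) = -16*6 = -4*24 = -96)
D = -2469/1228 (D = -2 + (-38 + 39)/(80/52 - 96) = -2 + 1/(80*(1/52) - 96) = -2 + 1/(20/13 - 96) = -2 + 1/(-1228/13) = -2 + 1*(-13/1228) = -2 - 13/1228 = -2469/1228 ≈ -2.0106)
-106 + D*39 = -106 - 2469/1228*39 = -106 - 96291/1228 = -226459/1228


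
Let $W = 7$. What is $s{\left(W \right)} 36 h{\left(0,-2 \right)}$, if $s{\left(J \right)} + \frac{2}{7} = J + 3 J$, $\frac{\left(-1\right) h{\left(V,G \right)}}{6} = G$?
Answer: $\frac{83808}{7} \approx 11973.0$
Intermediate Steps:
$h{\left(V,G \right)} = - 6 G$
$s{\left(J \right)} = - \frac{2}{7} + 4 J$ ($s{\left(J \right)} = - \frac{2}{7} + \left(J + 3 J\right) = - \frac{2}{7} + 4 J$)
$s{\left(W \right)} 36 h{\left(0,-2 \right)} = \left(- \frac{2}{7} + 4 \cdot 7\right) 36 \left(\left(-6\right) \left(-2\right)\right) = \left(- \frac{2}{7} + 28\right) 36 \cdot 12 = \frac{194}{7} \cdot 36 \cdot 12 = \frac{6984}{7} \cdot 12 = \frac{83808}{7}$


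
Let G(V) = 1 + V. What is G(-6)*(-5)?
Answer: 25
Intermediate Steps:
G(-6)*(-5) = (1 - 6)*(-5) = -5*(-5) = 25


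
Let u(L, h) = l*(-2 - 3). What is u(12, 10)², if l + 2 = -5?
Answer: 1225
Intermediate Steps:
l = -7 (l = -2 - 5 = -7)
u(L, h) = 35 (u(L, h) = -7*(-2 - 3) = -7*(-5) = 35)
u(12, 10)² = 35² = 1225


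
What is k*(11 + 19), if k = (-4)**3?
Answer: -1920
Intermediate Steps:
k = -64
k*(11 + 19) = -64*(11 + 19) = -64*30 = -1920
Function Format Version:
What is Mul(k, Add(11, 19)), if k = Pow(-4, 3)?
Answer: -1920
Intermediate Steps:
k = -64
Mul(k, Add(11, 19)) = Mul(-64, Add(11, 19)) = Mul(-64, 30) = -1920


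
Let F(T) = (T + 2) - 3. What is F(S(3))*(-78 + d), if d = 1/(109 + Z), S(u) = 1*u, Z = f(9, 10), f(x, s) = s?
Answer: -18562/119 ≈ -155.98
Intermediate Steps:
Z = 10
S(u) = u
d = 1/119 (d = 1/(109 + 10) = 1/119 ≈ 0.0084034)
F(T) = -1 + T (F(T) = (2 + T) - 3 = -1 + T)
F(S(3))*(-78 + d) = (-1 + 3)*(-78 + 1/119) = 2*(-9281/119) = -18562/119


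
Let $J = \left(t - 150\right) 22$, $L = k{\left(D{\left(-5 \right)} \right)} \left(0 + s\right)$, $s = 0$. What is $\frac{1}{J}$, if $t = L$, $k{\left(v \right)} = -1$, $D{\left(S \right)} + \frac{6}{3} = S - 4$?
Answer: $- \frac{1}{3300} \approx -0.00030303$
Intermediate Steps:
$D{\left(S \right)} = -6 + S$ ($D{\left(S \right)} = -2 + \left(S - 4\right) = -2 + \left(-4 + S\right) = -6 + S$)
$L = 0$ ($L = - (0 + 0) = \left(-1\right) 0 = 0$)
$t = 0$
$J = -3300$ ($J = \left(0 - 150\right) 22 = \left(-150\right) 22 = -3300$)
$\frac{1}{J} = \frac{1}{-3300} = - \frac{1}{3300}$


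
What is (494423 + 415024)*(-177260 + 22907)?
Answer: -140375872791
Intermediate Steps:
(494423 + 415024)*(-177260 + 22907) = 909447*(-154353) = -140375872791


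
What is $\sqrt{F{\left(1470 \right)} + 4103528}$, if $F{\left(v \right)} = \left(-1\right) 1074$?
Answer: $\sqrt{4102454} \approx 2025.5$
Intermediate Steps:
$F{\left(v \right)} = -1074$
$\sqrt{F{\left(1470 \right)} + 4103528} = \sqrt{-1074 + 4103528} = \sqrt{4102454}$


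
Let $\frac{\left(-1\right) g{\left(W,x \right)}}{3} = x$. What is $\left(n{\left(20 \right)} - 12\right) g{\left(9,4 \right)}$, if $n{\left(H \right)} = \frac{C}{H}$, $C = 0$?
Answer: $144$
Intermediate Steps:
$g{\left(W,x \right)} = - 3 x$
$n{\left(H \right)} = 0$ ($n{\left(H \right)} = \frac{0}{H} = 0$)
$\left(n{\left(20 \right)} - 12\right) g{\left(9,4 \right)} = \left(0 - 12\right) \left(\left(-3\right) 4\right) = \left(-12\right) \left(-12\right) = 144$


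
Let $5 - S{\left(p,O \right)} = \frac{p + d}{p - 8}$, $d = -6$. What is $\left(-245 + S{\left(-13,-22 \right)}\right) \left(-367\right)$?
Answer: $\frac{1856653}{21} \approx 88412.0$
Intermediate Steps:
$S{\left(p,O \right)} = 5 - \frac{-6 + p}{-8 + p}$ ($S{\left(p,O \right)} = 5 - \frac{p - 6}{p - 8} = 5 - \frac{-6 + p}{-8 + p}$)
$\left(-245 + S{\left(-13,-22 \right)}\right) \left(-367\right) = \left(-245 + \frac{2 \left(-17 + 2 \left(-13\right)\right)}{-8 - 13}\right) \left(-367\right) = \left(-245 + \frac{2 \left(-17 - 26\right)}{-21}\right) \left(-367\right) = \left(-245 + 2 \left(- \frac{1}{21}\right) \left(-43\right)\right) \left(-367\right) = \left(-245 + \frac{86}{21}\right) \left(-367\right) = \left(- \frac{5059}{21}\right) \left(-367\right) = \frac{1856653}{21}$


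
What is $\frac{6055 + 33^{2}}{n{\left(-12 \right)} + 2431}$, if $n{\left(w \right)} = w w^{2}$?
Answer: $\frac{376}{37} \approx 10.162$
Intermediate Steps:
$n{\left(w \right)} = w^{3}$
$\frac{6055 + 33^{2}}{n{\left(-12 \right)} + 2431} = \frac{6055 + 33^{2}}{\left(-12\right)^{3} + 2431} = \frac{6055 + 1089}{-1728 + 2431} = \frac{7144}{703} = 7144 \cdot \frac{1}{703} = \frac{376}{37}$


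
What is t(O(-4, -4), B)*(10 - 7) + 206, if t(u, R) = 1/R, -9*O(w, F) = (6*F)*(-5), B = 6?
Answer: 413/2 ≈ 206.50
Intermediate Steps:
O(w, F) = 10*F/3 (O(w, F) = -6*F*(-5)/9 = -(-10)*F/3 = 10*F/3)
t(O(-4, -4), B)*(10 - 7) + 206 = (10 - 7)/6 + 206 = (1/6)*3 + 206 = 1/2 + 206 = 413/2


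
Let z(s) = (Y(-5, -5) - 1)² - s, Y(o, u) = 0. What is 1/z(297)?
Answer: -1/296 ≈ -0.0033784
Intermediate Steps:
z(s) = 1 - s (z(s) = (0 - 1)² - s = (-1)² - s = 1 - s)
1/z(297) = 1/(1 - 1*297) = 1/(1 - 297) = 1/(-296) = -1/296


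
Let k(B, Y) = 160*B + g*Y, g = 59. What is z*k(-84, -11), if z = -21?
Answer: 295869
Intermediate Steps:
k(B, Y) = 59*Y + 160*B (k(B, Y) = 160*B + 59*Y = 59*Y + 160*B)
z*k(-84, -11) = -21*(59*(-11) + 160*(-84)) = -21*(-649 - 13440) = -21*(-14089) = 295869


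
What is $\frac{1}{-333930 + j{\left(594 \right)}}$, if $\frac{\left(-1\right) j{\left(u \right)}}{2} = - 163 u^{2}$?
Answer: $\frac{1}{114690606} \approx 8.7191 \cdot 10^{-9}$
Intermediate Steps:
$j{\left(u \right)} = 326 u^{2}$ ($j{\left(u \right)} = - 2 \left(- 163 u^{2}\right) = 326 u^{2}$)
$\frac{1}{-333930 + j{\left(594 \right)}} = \frac{1}{-333930 + 326 \cdot 594^{2}} = \frac{1}{-333930 + 326 \cdot 352836} = \frac{1}{-333930 + 115024536} = \frac{1}{114690606}$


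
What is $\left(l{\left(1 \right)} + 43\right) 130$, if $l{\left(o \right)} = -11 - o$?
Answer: $4030$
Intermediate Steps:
$\left(l{\left(1 \right)} + 43\right) 130 = \left(\left(-11 - 1\right) + 43\right) 130 = \left(-12 + 43\right) 130 = 31 \cdot 130 = 4030$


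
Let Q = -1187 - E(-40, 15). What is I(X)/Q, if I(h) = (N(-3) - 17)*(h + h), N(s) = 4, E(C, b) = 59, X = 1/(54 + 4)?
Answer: 13/36134 ≈ 0.00035977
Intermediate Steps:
X = 1/58 ≈ 0.017241
I(h) = -26*h (I(h) = (4 - 17)*(h + h) = -26*h)
Q = -1246 (Q = -1187 - 1*59 = -1187 - 59 = -1246)
I(X)/Q = -26*1/58/(-1246) = -13/29*(-1/1246) = 13/36134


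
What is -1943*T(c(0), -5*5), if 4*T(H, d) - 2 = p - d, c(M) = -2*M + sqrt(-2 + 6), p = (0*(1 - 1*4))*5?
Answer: -52461/4 ≈ -13115.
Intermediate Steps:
p = 0 (p = (0*(1 - 4))*5 = (0*(-3))*5 = 0*5 = 0)
c(M) = 2 - 2*M (c(M) = -2*M + sqrt(4) = -2*M + 2 = 2 - 2*M)
T(H, d) = 1/2 - d/4 (T(H, d) = 1/2 + (0 - d)/4 = 1/2 + (-d)/4 = 1/2 - d/4)
-1943*T(c(0), -5*5) = -1943*(1/2 - (-5)*5/4) = -1943*(1/2 - 1/4*(-25)) = -1943*(1/2 + 25/4) = -1943*27/4 = -52461/4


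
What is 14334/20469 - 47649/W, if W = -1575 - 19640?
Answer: 426474397/144749945 ≈ 2.9463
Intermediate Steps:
W = -21215
14334/20469 - 47649/W = 14334/20469 - 47649/(-21215) = 14334*(1/20469) - 47649*(-1/21215) = 4778/6823 + 47649/21215 = 426474397/144749945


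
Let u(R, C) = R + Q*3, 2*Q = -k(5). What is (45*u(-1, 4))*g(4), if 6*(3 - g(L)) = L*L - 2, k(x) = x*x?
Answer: -1155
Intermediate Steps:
k(x) = x²
Q = -25/2 (Q = (-1*5²)/2 = (-1*25)/2 = (½)*(-25) = -25/2 ≈ -12.500)
u(R, C) = -75/2 + R (u(R, C) = R - 25/2*3 = R - 75/2 = -75/2 + R)
g(L) = 10/3 - L²/6 (g(L) = 3 - (L*L - 2)/6 = 3 - (L² - 2)/6 = 3 - (-2 + L²)/6 = 3 + (⅓ - L²/6) = 10/3 - L²/6)
(45*u(-1, 4))*g(4) = (45*(-75/2 - 1))*(10/3 - ⅙*4²) = (45*(-77/2))*(10/3 - ⅙*16) = -3465*(10/3 - 8/3)/2 = -3465/2*⅔ = -1155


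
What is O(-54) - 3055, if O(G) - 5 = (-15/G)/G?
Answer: -2964605/972 ≈ -3050.0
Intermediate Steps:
O(G) = 5 - 15/G**2 (O(G) = 5 + (-15/G)/G = 5 - 15/G**2)
O(-54) - 3055 = (5 - 15/(-54)**2) - 3055 = (5 - 15*1/2916) - 3055 = (5 - 5/972) - 3055 = 4855/972 - 3055 = -2964605/972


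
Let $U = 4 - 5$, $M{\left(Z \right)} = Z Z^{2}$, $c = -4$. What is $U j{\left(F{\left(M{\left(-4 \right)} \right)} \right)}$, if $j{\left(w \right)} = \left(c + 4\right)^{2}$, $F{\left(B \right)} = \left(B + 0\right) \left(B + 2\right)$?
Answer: $0$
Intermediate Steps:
$M{\left(Z \right)} = Z^{3}$
$F{\left(B \right)} = B \left(2 + B\right)$
$j{\left(w \right)} = 0$ ($j{\left(w \right)} = \left(-4 + 4\right)^{2} = 0^{2} = 0$)
$U = -1$
$U j{\left(F{\left(M{\left(-4 \right)} \right)} \right)} = \left(-1\right) 0 = 0$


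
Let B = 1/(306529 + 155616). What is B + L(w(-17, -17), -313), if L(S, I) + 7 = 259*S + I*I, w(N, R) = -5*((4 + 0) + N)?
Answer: 53052859566/462145 ≈ 1.1480e+5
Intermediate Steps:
B = 1/462145 ≈ 2.1638e-6
w(N, R) = -20 - 5*N (w(N, R) = -5*(4 + N) = -20 - 5*N)
L(S, I) = -7 + I² + 259*S (L(S, I) = -7 + (259*S + I*I) = -7 + (259*S + I²) = -7 + (I² + 259*S) = -7 + I² + 259*S)
B + L(w(-17, -17), -313) = 1/462145 + (-7 + (-313)² + 259*(-20 - 5*(-17))) = 1/462145 + (-7 + 97969 + 259*(-20 + 85)) = 1/462145 + (-7 + 97969 + 259*65) = 1/462145 + (-7 + 97969 + 16835) = 1/462145 + 114797 = 53052859566/462145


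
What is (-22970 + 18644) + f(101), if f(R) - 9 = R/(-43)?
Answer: -185732/43 ≈ -4319.4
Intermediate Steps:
f(R) = 9 - R/43 (f(R) = 9 + R/(-43) = 9 + R*(-1/43) = 9 - R/43)
(-22970 + 18644) + f(101) = (-22970 + 18644) + (9 - 1/43*101) = -4326 + (9 - 101/43) = -4326 + 286/43 = -185732/43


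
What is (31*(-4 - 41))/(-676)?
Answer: 1395/676 ≈ 2.0636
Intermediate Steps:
(31*(-4 - 41))/(-676) = (31*(-45))*(-1/676) = -1395*(-1/676) = 1395/676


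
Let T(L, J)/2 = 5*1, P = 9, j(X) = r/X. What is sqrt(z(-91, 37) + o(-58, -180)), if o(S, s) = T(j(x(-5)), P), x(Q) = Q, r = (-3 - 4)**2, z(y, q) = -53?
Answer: I*sqrt(43) ≈ 6.5574*I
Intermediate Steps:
r = 49 (r = (-7)**2 = 49)
j(X) = 49/X
T(L, J) = 10 (T(L, J) = 2*(5*1) = 2*5 = 10)
o(S, s) = 10
sqrt(z(-91, 37) + o(-58, -180)) = sqrt(-53 + 10) = sqrt(-43) = I*sqrt(43)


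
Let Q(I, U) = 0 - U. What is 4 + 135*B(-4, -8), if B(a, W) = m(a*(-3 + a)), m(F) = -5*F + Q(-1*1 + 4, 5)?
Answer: -19571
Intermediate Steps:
Q(I, U) = -U
m(F) = -5 - 5*F (m(F) = -5*F - 1*5 = -5*F - 5 = -5 - 5*F)
B(a, W) = -5 - 5*a*(-3 + a)
4 + 135*B(-4, -8) = 4 + 135*(-5 - 5*(-4)*(-3 - 4)) = 4 + 135*(-5 - 5*(-4)*(-7)) = 4 + 135*(-5 - 140) = 4 + 135*(-145) = 4 - 19575 = -19571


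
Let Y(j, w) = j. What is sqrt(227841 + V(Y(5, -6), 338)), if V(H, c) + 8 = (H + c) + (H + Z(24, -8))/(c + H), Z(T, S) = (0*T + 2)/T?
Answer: sqrt(19722622017)/294 ≈ 477.68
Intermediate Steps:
Z(T, S) = 2/T (Z(T, S) = (0 + 2)/T = 2/T)
V(H, c) = -8 + H + c + (1/12 + H)/(H + c) (V(H, c) = -8 + ((H + c) + (H + 2/24)/(c + H)) = -8 + ((H + c) + (H + 2*(1/24))/(H + c)) = -8 + ((H + c) + (H + 1/12)/(H + c)) = -8 + ((H + c) + (1/12 + H)/(H + c)) = -8 + (H + c + (1/12 + H)/(H + c)) = -8 + H + c + (1/12 + H)/(H + c))
sqrt(227841 + V(Y(5, -6), 338)) = sqrt(227841 + (1/12 + 5**2 + 338**2 - 8*338 - 7*5 + 2*5*338)/(5 + 338)) = sqrt(227841 + (1/12 + 25 + 114244 - 2704 - 35 + 3380)/343) = sqrt(227841 + (1/343)*(1378921/12)) = sqrt(227841 + 1378921/4116) = sqrt(939172477/4116) = sqrt(19722622017)/294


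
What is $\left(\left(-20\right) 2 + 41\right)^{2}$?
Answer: $1$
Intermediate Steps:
$\left(\left(-20\right) 2 + 41\right)^{2} = \left(-40 + 41\right)^{2} = 1^{2} = 1$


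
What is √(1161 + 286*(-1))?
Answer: 5*√35 ≈ 29.580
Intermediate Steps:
√(1161 + 286*(-1)) = √(1161 - 286) = √875 = 5*√35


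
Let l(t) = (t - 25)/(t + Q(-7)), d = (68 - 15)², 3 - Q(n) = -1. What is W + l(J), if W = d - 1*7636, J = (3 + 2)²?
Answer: -4827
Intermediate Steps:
Q(n) = 4 (Q(n) = 3 - 1*(-1) = 3 + 1 = 4)
d = 2809 (d = 53² = 2809)
J = 25 (J = 5² = 25)
W = -4827 (W = 2809 - 1*7636 = 2809 - 7636 = -4827)
l(t) = (-25 + t)/(4 + t) (l(t) = (t - 25)/(t + 4) = (-25 + t)/(4 + t))
W + l(J) = -4827 + (-25 + 25)/(4 + 25) = -4827 + 0/29 = -4827 + (1/29)*0 = -4827 + 0 = -4827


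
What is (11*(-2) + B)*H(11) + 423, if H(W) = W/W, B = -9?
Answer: 392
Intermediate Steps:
H(W) = 1
(11*(-2) + B)*H(11) + 423 = (11*(-2) - 9)*1 + 423 = (-22 - 9)*1 + 423 = -31*1 + 423 = -31 + 423 = 392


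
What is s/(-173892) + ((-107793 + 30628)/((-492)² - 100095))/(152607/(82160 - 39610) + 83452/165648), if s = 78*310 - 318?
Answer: -36081673239406461/133583387175656926 ≈ -0.27011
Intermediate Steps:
s = 23862 (s = 24180 - 318 = 23862)
s/(-173892) + ((-107793 + 30628)/((-492)² - 100095))/(152607/(82160 - 39610) + 83452/165648) = 23862/(-173892) + ((-107793 + 30628)/((-492)² - 100095))/(152607/(82160 - 39610) + 83452/165648) = 23862*(-1/173892) + (-77165/(242064 - 100095))/(152607/42550 + 83452*(1/165648)) = -3977/28982 + (-77165/141969)/(152607*(1/42550) + 20863/41412) = -3977/28982 + (-77165*1/141969)/(152607/42550 + 20863/41412) = -3977/28982 - 77165/(141969*3603740867/881040300) = -3977/28982 - 77165/141969*881040300/3603740867 = -3977/28982 - 612481754500/4609184568893 = -36081673239406461/133583387175656926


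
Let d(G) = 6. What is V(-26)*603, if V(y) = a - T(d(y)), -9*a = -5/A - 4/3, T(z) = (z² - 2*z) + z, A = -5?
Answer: -54203/3 ≈ -18068.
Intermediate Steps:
T(z) = z² - z
a = 1/27 (a = -(-5/(-5) - 4/3)/9 = -(-5*(-⅕) - 4*⅓)/9 = -(1 - 4/3)/9 = -⅑*(-⅓) = 1/27 ≈ 0.037037)
V(y) = -809/27 (V(y) = 1/27 - 6*(-1 + 6) = 1/27 - 6*5 = 1/27 - 1*30 = 1/27 - 30 = -809/27)
V(-26)*603 = -809/27*603 = -54203/3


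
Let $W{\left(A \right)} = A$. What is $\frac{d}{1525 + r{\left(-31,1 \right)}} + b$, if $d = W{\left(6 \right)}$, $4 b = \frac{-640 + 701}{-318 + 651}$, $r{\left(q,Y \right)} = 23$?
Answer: $\frac{2845}{57276} \approx 0.049672$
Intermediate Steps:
$b = \frac{61}{1332}$ ($b = \frac{\left(-640 + 701\right) \frac{1}{-318 + 651}}{4} = \frac{61 \cdot \frac{1}{333}}{4} = \frac{1}{4} \cdot \frac{61}{333} = \frac{61}{1332} \approx 0.045796$)
$d = 6$
$\frac{d}{1525 + r{\left(-31,1 \right)}} + b = \frac{6}{1525 + 23} + \frac{61}{1332} = \frac{6}{1548} + \frac{61}{1332} = 6 \cdot \frac{1}{1548} + \frac{61}{1332} = \frac{1}{258} + \frac{61}{1332} = \frac{2845}{57276}$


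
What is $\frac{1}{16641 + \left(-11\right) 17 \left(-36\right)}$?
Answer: $\frac{1}{23373} \approx 4.2784 \cdot 10^{-5}$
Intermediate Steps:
$\frac{1}{16641 + \left(-11\right) 17 \left(-36\right)} = \frac{1}{16641 - -6732} = \frac{1}{16641 + 6732} = \frac{1}{23373}$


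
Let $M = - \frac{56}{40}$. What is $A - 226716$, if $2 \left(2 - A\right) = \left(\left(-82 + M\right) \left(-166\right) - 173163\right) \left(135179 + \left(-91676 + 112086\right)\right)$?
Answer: $\frac{123938841137}{10} \approx 1.2394 \cdot 10^{10}$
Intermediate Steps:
$M = - \frac{7}{5}$ ($M = \left(-56\right) \frac{1}{40} = - \frac{7}{5} \approx -1.4$)
$A = \frac{123941108297}{10}$ ($A = 2 - \frac{\left(\left(-82 - \frac{7}{5}\right) \left(-166\right) - 173163\right) \left(135179 + \left(-91676 + 112086\right)\right)}{2} = 2 - \frac{\left(\left(- \frac{417}{5}\right) \left(-166\right) - 173163\right) \left(135179 + 20410\right)}{2} = 2 - \frac{\left(\frac{69222}{5} - 173163\right) 155589}{2} = 2 - \frac{\left(- \frac{796593}{5}\right) 155589}{2} = 2 - - \frac{123941108277}{10} = 2 + \frac{123941108277}{10} = \frac{123941108297}{10} \approx 1.2394 \cdot 10^{10}$)
$A - 226716 = \frac{123941108297}{10} - 226716 = \frac{123938841137}{10}$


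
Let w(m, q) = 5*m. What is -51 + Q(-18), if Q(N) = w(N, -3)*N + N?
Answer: 1551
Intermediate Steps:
Q(N) = N + 5*N**2 (Q(N) = (5*N)*N + N = 5*N**2 + N = N + 5*N**2)
-51 + Q(-18) = -51 - 18*(1 + 5*(-18)) = -51 - 18*(1 - 90) = -51 - 18*(-89) = -51 + 1602 = 1551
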